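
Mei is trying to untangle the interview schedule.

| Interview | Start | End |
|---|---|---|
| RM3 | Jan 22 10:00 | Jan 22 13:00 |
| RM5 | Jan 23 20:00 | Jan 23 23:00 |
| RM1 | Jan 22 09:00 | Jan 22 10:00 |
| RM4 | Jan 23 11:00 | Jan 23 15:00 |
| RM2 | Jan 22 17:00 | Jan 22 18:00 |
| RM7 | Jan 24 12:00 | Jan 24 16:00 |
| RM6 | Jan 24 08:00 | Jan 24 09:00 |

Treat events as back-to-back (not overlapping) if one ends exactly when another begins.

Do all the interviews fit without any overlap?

Yes

Sorted by start: RM1, RM3, RM2, RM4, RM5, RM6, RM7.
RM3 starts exactly when RM1 ends (back-to-back, no overlap), so RM1 has no further overlaps.
RM2 starts after RM3 ends, so RM3 has no further overlaps.
RM4 starts after RM2 ends, so RM2 has no further overlaps.
RM5 starts after RM4 ends, so RM4 has no further overlaps.
RM6 starts after RM5 ends, so RM5 has no further overlaps.
RM7 starts after RM6 ends.
Every pair is clear; the schedule has no overlaps.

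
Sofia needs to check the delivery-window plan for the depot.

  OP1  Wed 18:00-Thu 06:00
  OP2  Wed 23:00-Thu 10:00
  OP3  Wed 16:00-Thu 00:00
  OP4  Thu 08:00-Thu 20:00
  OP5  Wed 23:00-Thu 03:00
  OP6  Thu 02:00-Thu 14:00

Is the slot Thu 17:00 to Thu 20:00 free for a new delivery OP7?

No — it overlaps OP4

OP3: ends Thu 00:00 at or before OP7 starts Thu 17:00 → clear.
OP1: ends Thu 06:00 at or before OP7 starts Thu 17:00 → clear.
OP2: ends Thu 10:00 at or before OP7 starts Thu 17:00 → clear.
OP5: ends Thu 03:00 at or before OP7 starts Thu 17:00 → clear.
OP6: ends Thu 14:00 at or before OP7 starts Thu 17:00 → clear.
OP4: starts Thu 08:00 before OP7 ends Thu 20:00, and ends Thu 20:00 after OP7 starts Thu 17:00 → overlap.
OP7 overlaps OP4.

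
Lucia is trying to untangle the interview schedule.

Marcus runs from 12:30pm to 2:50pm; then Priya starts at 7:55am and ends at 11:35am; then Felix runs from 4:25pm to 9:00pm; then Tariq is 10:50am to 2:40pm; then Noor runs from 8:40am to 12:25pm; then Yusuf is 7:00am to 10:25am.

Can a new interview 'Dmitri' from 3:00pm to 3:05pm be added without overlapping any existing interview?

Yusuf: ends 10:25am at or before Dmitri starts 3:00pm → clear.
Priya: ends 11:35am at or before Dmitri starts 3:00pm → clear.
Noor: ends 12:25pm at or before Dmitri starts 3:00pm → clear.
Tariq: ends 2:40pm at or before Dmitri starts 3:00pm → clear.
Marcus: ends 2:50pm at or before Dmitri starts 3:00pm → clear.
Felix: starts 4:25pm at or after Dmitri ends 3:05pm → clear.

Yes — the slot is free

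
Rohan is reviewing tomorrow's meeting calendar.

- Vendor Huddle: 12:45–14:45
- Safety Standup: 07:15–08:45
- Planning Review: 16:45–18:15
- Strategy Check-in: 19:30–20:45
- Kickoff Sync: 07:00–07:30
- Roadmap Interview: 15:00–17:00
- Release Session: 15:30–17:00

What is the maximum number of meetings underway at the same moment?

Walk through starts and ends in time order (an end at T is processed before a start at T):
07:00 start Kickoff Sync → 1
07:15 start Safety Standup → 2
07:30 end Kickoff Sync → 1
08:45 end Safety Standup → 0
12:45 start Vendor Huddle → 1
14:45 end Vendor Huddle → 0
15:00 start Roadmap Interview → 1
15:30 start Release Session → 2
16:45 start Planning Review → 3
17:00 end Release Session → 2
17:00 end Roadmap Interview → 1
18:15 end Planning Review → 0
19:30 start Strategy Check-in → 1
20:45 end Strategy Check-in → 0
Peak is 3, at 16:45 (Planning Review, Release Session, Roadmap Interview).

3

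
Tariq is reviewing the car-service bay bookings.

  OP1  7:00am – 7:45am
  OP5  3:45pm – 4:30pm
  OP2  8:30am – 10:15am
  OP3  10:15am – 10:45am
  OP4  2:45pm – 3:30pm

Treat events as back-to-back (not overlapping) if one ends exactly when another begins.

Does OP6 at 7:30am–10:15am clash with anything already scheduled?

Yes — it overlaps OP1, OP2

OP1: starts 7:00am before OP6 ends 10:15am, and ends 7:45am after OP6 starts 7:30am → overlap.
OP2: starts 8:30am before OP6 ends 10:15am, and ends 10:15am after OP6 starts 7:30am → overlap.
OP3: starts 10:15am at or after OP6 ends 10:15am → clear.
OP4: starts 2:45pm at or after OP6 ends 10:15am → clear.
OP5: starts 3:45pm at or after OP6 ends 10:15am → clear.
OP6 overlaps OP1, OP2.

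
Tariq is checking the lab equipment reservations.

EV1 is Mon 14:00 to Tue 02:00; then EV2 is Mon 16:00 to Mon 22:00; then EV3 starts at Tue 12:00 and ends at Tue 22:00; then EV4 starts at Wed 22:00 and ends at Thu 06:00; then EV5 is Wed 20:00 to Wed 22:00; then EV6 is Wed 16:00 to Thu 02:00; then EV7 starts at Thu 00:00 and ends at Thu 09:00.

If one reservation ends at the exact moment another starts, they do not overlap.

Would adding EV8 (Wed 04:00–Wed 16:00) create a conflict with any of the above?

EV1: ends Tue 02:00 at or before EV8 starts Wed 04:00 → clear.
EV2: ends Mon 22:00 at or before EV8 starts Wed 04:00 → clear.
EV3: ends Tue 22:00 at or before EV8 starts Wed 04:00 → clear.
EV6: starts Wed 16:00 at or after EV8 ends Wed 16:00 → clear.
EV5: starts Wed 20:00 at or after EV8 ends Wed 16:00 → clear.
EV4: starts Wed 22:00 at or after EV8 ends Wed 16:00 → clear.
EV7: starts Thu 00:00 at or after EV8 ends Wed 16:00 → clear.

No — it doesn't clash with anything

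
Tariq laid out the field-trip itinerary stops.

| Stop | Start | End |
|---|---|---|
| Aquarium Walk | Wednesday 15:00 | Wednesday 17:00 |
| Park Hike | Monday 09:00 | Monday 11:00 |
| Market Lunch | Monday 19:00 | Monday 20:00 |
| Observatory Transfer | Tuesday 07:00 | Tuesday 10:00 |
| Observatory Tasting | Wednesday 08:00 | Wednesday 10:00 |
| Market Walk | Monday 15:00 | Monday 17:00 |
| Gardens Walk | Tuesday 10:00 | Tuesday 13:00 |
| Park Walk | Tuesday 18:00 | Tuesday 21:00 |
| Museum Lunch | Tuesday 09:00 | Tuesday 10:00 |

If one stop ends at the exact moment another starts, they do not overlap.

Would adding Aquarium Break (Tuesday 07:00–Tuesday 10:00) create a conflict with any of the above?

Yes — it overlaps Museum Lunch, Observatory Transfer

Park Hike: ends Monday 11:00 at or before Aquarium Break starts Tuesday 07:00 → clear.
Market Walk: ends Monday 17:00 at or before Aquarium Break starts Tuesday 07:00 → clear.
Market Lunch: ends Monday 20:00 at or before Aquarium Break starts Tuesday 07:00 → clear.
Observatory Transfer: starts Tuesday 07:00 before Aquarium Break ends Tuesday 10:00, and ends Tuesday 10:00 after Aquarium Break starts Tuesday 07:00 → overlap.
Museum Lunch: starts Tuesday 09:00 before Aquarium Break ends Tuesday 10:00, and ends Tuesday 10:00 after Aquarium Break starts Tuesday 07:00 → overlap.
Gardens Walk: starts Tuesday 10:00 at or after Aquarium Break ends Tuesday 10:00 → clear.
Park Walk: starts Tuesday 18:00 at or after Aquarium Break ends Tuesday 10:00 → clear.
Observatory Tasting: starts Wednesday 08:00 at or after Aquarium Break ends Tuesday 10:00 → clear.
Aquarium Walk: starts Wednesday 15:00 at or after Aquarium Break ends Tuesday 10:00 → clear.
Aquarium Break overlaps Observatory Transfer, Museum Lunch.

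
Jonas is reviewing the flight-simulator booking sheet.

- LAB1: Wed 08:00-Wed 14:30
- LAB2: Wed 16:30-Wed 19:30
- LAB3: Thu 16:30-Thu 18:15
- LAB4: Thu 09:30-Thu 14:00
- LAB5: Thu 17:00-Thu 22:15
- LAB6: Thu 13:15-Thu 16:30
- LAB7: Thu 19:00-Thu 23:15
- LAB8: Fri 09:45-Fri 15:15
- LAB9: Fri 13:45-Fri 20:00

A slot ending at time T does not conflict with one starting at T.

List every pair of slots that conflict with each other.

LAB3 & LAB5, LAB4 & LAB6, LAB5 & LAB7, LAB8 & LAB9

Sorted by start: LAB1, LAB2, LAB4, LAB6, LAB3, LAB5, LAB7, LAB8, LAB9.
LAB2 starts after LAB1 ends, so nothing later overlaps LAB1 either.
LAB4 starts after LAB2 ends, so nothing later overlaps LAB2 either.
LAB6 starts before LAB4 ends → LAB4 and LAB6 overlap.
LAB3 starts after LAB4 ends, so nothing later overlaps LAB4 either.
LAB3 starts exactly when LAB6 ends (back-to-back, no overlap), so nothing later overlaps LAB6 either.
LAB5 starts before LAB3 ends → LAB3 and LAB5 overlap.
LAB7 starts after LAB3 ends, so nothing later overlaps LAB3 either.
LAB7 starts before LAB5 ends → LAB5 and LAB7 overlap.
LAB8 starts after LAB5 ends, so nothing later overlaps LAB5 either.
LAB8 starts after LAB7 ends, so nothing later overlaps LAB7 either.
LAB9 starts before LAB8 ends → LAB8 and LAB9 overlap.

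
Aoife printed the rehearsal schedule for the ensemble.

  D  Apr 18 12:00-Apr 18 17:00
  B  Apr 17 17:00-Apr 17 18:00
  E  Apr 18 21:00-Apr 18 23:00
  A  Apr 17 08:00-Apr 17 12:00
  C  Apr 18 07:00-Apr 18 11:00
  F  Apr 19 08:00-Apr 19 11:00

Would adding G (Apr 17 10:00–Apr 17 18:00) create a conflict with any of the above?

A: starts Apr 17 08:00 before G ends Apr 17 18:00, and ends Apr 17 12:00 after G starts Apr 17 10:00 → overlap.
B: starts Apr 17 17:00 before G ends Apr 17 18:00, and ends Apr 17 18:00 after G starts Apr 17 10:00 → overlap.
C: starts Apr 18 07:00 at or after G ends Apr 17 18:00 → clear.
D: starts Apr 18 12:00 at or after G ends Apr 17 18:00 → clear.
E: starts Apr 18 21:00 at or after G ends Apr 17 18:00 → clear.
F: starts Apr 19 08:00 at or after G ends Apr 17 18:00 → clear.
G overlaps A, B.

Yes — it overlaps A, B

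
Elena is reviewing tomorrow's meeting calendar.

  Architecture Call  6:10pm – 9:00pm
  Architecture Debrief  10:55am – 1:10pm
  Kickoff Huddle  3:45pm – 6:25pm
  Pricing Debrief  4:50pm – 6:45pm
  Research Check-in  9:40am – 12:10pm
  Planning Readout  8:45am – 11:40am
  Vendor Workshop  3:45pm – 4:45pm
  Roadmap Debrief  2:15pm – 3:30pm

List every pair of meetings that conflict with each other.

Sorted by start: Planning Readout, Research Check-in, Architecture Debrief, Roadmap Debrief, Kickoff Huddle, Vendor Workshop, Pricing Debrief, Architecture Call.
Research Check-in starts before Planning Readout ends → Planning Readout and Research Check-in overlap.
Architecture Debrief starts before Planning Readout ends → Planning Readout and Architecture Debrief overlap.
Roadmap Debrief starts after Planning Readout ends, so nothing later overlaps Planning Readout either.
Architecture Debrief starts before Research Check-in ends → Research Check-in and Architecture Debrief overlap.
Roadmap Debrief starts after Research Check-in ends, so nothing later overlaps Research Check-in either.
Roadmap Debrief starts after Architecture Debrief ends, so nothing later overlaps Architecture Debrief either.
Kickoff Huddle starts after Roadmap Debrief ends, so nothing later overlaps Roadmap Debrief either.
Vendor Workshop starts before Kickoff Huddle ends → Kickoff Huddle and Vendor Workshop overlap.
Pricing Debrief starts before Kickoff Huddle ends → Kickoff Huddle and Pricing Debrief overlap.
Architecture Call starts before Kickoff Huddle ends → Kickoff Huddle and Architecture Call overlap.
Pricing Debrief starts after Vendor Workshop ends, so nothing later overlaps Vendor Workshop either.
Architecture Call starts before Pricing Debrief ends → Pricing Debrief and Architecture Call overlap.

Architecture Call & Kickoff Huddle, Architecture Call & Pricing Debrief, Architecture Debrief & Planning Readout, Architecture Debrief & Research Check-in, Kickoff Huddle & Pricing Debrief, Kickoff Huddle & Vendor Workshop, Planning Readout & Research Check-in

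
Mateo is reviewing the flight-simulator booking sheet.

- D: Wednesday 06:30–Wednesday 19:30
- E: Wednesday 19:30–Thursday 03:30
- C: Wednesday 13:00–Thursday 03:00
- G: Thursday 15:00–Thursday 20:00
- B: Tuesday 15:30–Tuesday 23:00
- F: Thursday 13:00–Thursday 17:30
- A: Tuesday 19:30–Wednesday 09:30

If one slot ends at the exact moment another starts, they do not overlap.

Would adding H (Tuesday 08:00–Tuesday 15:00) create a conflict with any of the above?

No — it doesn't clash with anything

B: starts Tuesday 15:30 at or after H ends Tuesday 15:00 → clear.
A: starts Tuesday 19:30 at or after H ends Tuesday 15:00 → clear.
D: starts Wednesday 06:30 at or after H ends Tuesday 15:00 → clear.
C: starts Wednesday 13:00 at or after H ends Tuesday 15:00 → clear.
E: starts Wednesday 19:30 at or after H ends Tuesday 15:00 → clear.
F: starts Thursday 13:00 at or after H ends Tuesday 15:00 → clear.
G: starts Thursday 15:00 at or after H ends Tuesday 15:00 → clear.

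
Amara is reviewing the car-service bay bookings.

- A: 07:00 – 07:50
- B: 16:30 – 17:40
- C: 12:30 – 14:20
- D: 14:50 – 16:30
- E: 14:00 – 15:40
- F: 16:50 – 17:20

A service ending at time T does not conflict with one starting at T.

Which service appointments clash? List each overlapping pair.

B & F, C & E, D & E

Two intervals overlap when each starts before the other ends.
Sorted by start: A, C, E, D, B, F.
C starts after A ends; A is clear from here.
E starts before C ends → C and E overlap.
D starts after C ends; C is clear from here.
D starts before E ends → E and D overlap.
B starts after E ends; E is clear from here.
B starts exactly when D ends (back-to-back, no overlap); D is clear from here.
F starts before B ends → B and F overlap.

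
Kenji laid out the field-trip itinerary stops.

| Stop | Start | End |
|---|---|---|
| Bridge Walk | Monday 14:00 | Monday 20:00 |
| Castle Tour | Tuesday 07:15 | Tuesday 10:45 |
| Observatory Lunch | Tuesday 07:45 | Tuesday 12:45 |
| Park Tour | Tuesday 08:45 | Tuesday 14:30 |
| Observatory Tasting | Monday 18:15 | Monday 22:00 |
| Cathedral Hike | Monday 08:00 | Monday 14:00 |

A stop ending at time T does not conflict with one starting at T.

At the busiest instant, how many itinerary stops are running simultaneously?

Sort all start/end points and keep a running count:
Monday 08:00 start Cathedral Hike → 1
Monday 14:00 end Cathedral Hike → 0
Monday 14:00 start Bridge Walk → 1
Monday 18:15 start Observatory Tasting → 2
Monday 20:00 end Bridge Walk → 1
Monday 22:00 end Observatory Tasting → 0
Tuesday 07:15 start Castle Tour → 1
Tuesday 07:45 start Observatory Lunch → 2
Tuesday 08:45 start Park Tour → 3
Tuesday 10:45 end Castle Tour → 2
Tuesday 12:45 end Observatory Lunch → 1
Tuesday 14:30 end Park Tour → 0
Peak is 3, at Tuesday 08:45 (Castle Tour, Observatory Lunch, Park Tour).

3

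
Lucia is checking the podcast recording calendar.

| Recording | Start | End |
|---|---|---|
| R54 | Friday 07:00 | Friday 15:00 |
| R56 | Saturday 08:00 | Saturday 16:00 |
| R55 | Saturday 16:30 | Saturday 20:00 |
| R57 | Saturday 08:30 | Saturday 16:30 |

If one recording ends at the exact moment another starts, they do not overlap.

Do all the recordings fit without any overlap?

Two intervals overlap when each starts before the other ends.
Sorted by start: R54, R56, R57, R55.
R56 starts after R54 ends, so nothing later overlaps R54 either.
R57 starts before R56 ends → R56 and R57 overlap.
That's a conflict, so the schedule is not conflict-free.

No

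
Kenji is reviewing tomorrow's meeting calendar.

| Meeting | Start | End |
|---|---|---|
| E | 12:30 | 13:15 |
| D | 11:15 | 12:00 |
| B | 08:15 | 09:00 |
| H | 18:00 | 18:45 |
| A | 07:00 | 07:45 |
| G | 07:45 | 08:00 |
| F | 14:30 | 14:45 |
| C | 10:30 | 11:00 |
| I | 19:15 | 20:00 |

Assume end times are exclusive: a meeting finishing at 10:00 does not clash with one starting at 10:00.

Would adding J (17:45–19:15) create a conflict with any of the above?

Yes — it overlaps H

A: ends 07:45 at or before J starts 17:45 → clear.
G: ends 08:00 at or before J starts 17:45 → clear.
B: ends 09:00 at or before J starts 17:45 → clear.
C: ends 11:00 at or before J starts 17:45 → clear.
D: ends 12:00 at or before J starts 17:45 → clear.
E: ends 13:15 at or before J starts 17:45 → clear.
F: ends 14:45 at or before J starts 17:45 → clear.
H: starts 18:00 before J ends 19:15, and ends 18:45 after J starts 17:45 → overlap.
I: starts 19:15 at or after J ends 19:15 → clear.
J overlaps H.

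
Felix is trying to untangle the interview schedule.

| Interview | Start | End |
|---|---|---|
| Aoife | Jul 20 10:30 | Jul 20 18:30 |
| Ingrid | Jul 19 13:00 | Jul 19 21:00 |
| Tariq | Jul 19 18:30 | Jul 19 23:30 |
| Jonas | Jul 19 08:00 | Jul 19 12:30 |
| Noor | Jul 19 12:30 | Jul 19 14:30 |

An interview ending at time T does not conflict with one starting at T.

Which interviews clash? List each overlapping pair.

Sorted by start: Jonas, Noor, Ingrid, Tariq, Aoife.
Noor starts exactly when Jonas ends (back-to-back, no overlap) — done with Jonas.
Ingrid starts before Noor ends → Noor and Ingrid overlap.
Tariq starts after Noor ends — done with Noor.
Tariq starts before Ingrid ends → Ingrid and Tariq overlap.
Aoife starts after Ingrid ends.
Aoife starts after Tariq ends.

Ingrid & Noor, Ingrid & Tariq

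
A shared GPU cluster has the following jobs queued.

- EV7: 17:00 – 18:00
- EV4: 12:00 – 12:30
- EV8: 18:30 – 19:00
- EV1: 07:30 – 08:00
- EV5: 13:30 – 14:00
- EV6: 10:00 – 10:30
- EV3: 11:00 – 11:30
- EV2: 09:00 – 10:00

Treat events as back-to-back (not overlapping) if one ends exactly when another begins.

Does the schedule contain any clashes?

Check each pair: they overlap iff neither finishes before the other starts.
Sorted by start: EV1, EV2, EV6, EV3, EV4, EV5, EV7, EV8.
EV2 starts after EV1 ends, so nothing later overlaps EV1 either.
EV6 starts exactly when EV2 ends (back-to-back, no overlap), so nothing later overlaps EV2 either.
EV3 starts after EV6 ends, so nothing later overlaps EV6 either.
EV4 starts after EV3 ends, so nothing later overlaps EV3 either.
EV5 starts after EV4 ends, so nothing later overlaps EV4 either.
EV7 starts after EV5 ends, so nothing later overlaps EV5 either.
EV8 starts after EV7 ends.
Every pair is clear; the schedule has no overlaps.

No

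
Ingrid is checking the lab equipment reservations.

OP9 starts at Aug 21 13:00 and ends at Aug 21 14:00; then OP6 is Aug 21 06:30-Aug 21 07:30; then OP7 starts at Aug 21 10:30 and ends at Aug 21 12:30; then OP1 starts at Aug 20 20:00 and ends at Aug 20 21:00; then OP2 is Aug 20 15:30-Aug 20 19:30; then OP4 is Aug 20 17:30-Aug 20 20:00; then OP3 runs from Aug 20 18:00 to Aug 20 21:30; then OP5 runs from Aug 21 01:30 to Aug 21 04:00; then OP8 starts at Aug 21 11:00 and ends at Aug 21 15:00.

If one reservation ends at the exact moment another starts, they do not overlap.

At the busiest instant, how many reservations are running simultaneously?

3

Walk through starts and ends in time order (an end at T is processed before a start at T):
Aug 20 15:30 start OP2 → 1
Aug 20 17:30 start OP4 → 2
Aug 20 18:00 start OP3 → 3
Aug 20 19:30 end OP2 → 2
Aug 20 20:00 end OP4 → 1
Aug 20 20:00 start OP1 → 2
Aug 20 21:00 end OP1 → 1
Aug 20 21:30 end OP3 → 0
Aug 21 01:30 start OP5 → 1
Aug 21 04:00 end OP5 → 0
Aug 21 06:30 start OP6 → 1
Aug 21 07:30 end OP6 → 0
Aug 21 10:30 start OP7 → 1
Aug 21 11:00 start OP8 → 2
Aug 21 12:30 end OP7 → 1
Aug 21 13:00 start OP9 → 2
Aug 21 14:00 end OP9 → 1
Aug 21 15:00 end OP8 → 0
Peak is 3, at Aug 20 18:00 (OP2, OP3, OP4).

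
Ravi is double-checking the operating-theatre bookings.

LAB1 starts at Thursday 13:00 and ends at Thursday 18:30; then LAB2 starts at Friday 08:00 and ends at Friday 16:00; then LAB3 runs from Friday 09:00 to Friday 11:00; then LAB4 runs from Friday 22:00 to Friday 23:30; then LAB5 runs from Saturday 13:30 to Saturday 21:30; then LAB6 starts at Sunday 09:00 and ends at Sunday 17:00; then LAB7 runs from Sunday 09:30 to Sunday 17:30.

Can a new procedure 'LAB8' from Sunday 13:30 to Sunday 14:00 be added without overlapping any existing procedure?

LAB1: ends Thursday 18:30 at or before LAB8 starts Sunday 13:30 → clear.
LAB2: ends Friday 16:00 at or before LAB8 starts Sunday 13:30 → clear.
LAB3: ends Friday 11:00 at or before LAB8 starts Sunday 13:30 → clear.
LAB4: ends Friday 23:30 at or before LAB8 starts Sunday 13:30 → clear.
LAB5: ends Saturday 21:30 at or before LAB8 starts Sunday 13:30 → clear.
LAB6: starts Sunday 09:00 before LAB8 ends Sunday 14:00, and ends Sunday 17:00 after LAB8 starts Sunday 13:30 → overlap.
LAB7: starts Sunday 09:30 before LAB8 ends Sunday 14:00, and ends Sunday 17:30 after LAB8 starts Sunday 13:30 → overlap.
LAB8 overlaps LAB6, LAB7.

No — it overlaps LAB6, LAB7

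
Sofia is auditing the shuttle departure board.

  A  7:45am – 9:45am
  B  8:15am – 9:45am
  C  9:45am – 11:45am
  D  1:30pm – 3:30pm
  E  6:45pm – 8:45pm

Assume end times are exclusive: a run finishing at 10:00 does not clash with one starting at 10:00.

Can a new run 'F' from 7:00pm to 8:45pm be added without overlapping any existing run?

A: ends 9:45am at or before F starts 7:00pm → clear.
B: ends 9:45am at or before F starts 7:00pm → clear.
C: ends 11:45am at or before F starts 7:00pm → clear.
D: ends 3:30pm at or before F starts 7:00pm → clear.
E: starts 6:45pm before F ends 8:45pm, and ends 8:45pm after F starts 7:00pm → overlap.
F overlaps E.

No — it overlaps E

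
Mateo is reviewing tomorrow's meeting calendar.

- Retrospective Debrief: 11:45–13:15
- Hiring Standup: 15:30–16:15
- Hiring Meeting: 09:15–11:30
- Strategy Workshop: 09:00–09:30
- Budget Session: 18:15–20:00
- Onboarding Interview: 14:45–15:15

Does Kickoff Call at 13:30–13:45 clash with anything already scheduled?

No — it doesn't clash with anything

Strategy Workshop: ends 09:30 at or before Kickoff Call starts 13:30 → clear.
Hiring Meeting: ends 11:30 at or before Kickoff Call starts 13:30 → clear.
Retrospective Debrief: ends 13:15 at or before Kickoff Call starts 13:30 → clear.
Onboarding Interview: starts 14:45 at or after Kickoff Call ends 13:45 → clear.
Hiring Standup: starts 15:30 at or after Kickoff Call ends 13:45 → clear.
Budget Session: starts 18:15 at or after Kickoff Call ends 13:45 → clear.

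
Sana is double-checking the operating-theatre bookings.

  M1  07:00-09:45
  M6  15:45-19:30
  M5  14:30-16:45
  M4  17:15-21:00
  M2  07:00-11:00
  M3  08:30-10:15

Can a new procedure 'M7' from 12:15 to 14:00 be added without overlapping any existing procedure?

M1: ends 09:45 at or before M7 starts 12:15 → clear.
M2: ends 11:00 at or before M7 starts 12:15 → clear.
M3: ends 10:15 at or before M7 starts 12:15 → clear.
M5: starts 14:30 at or after M7 ends 14:00 → clear.
M6: starts 15:45 at or after M7 ends 14:00 → clear.
M4: starts 17:15 at or after M7 ends 14:00 → clear.

Yes — the slot is free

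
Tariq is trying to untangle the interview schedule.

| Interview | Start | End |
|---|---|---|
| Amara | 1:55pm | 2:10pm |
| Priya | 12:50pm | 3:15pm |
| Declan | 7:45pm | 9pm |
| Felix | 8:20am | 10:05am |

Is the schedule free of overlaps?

No

Sorted by start: Felix, Priya, Amara, Declan.
Priya starts after Felix ends, so Felix has no further overlaps.
Amara starts before Priya ends → Priya and Amara overlap.
That's a conflict, so the schedule is not conflict-free.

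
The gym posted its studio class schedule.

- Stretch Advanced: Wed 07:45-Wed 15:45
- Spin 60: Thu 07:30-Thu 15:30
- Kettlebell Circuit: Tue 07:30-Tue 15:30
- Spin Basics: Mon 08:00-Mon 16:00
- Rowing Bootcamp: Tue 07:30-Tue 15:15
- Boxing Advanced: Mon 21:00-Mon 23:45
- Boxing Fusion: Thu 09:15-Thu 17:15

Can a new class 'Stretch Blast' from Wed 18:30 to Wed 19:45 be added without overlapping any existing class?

Yes — the slot is free

Spin Basics: ends Mon 16:00 at or before Stretch Blast starts Wed 18:30 → clear.
Boxing Advanced: ends Mon 23:45 at or before Stretch Blast starts Wed 18:30 → clear.
Rowing Bootcamp: ends Tue 15:15 at or before Stretch Blast starts Wed 18:30 → clear.
Kettlebell Circuit: ends Tue 15:30 at or before Stretch Blast starts Wed 18:30 → clear.
Stretch Advanced: ends Wed 15:45 at or before Stretch Blast starts Wed 18:30 → clear.
Spin 60: starts Thu 07:30 at or after Stretch Blast ends Wed 19:45 → clear.
Boxing Fusion: starts Thu 09:15 at or after Stretch Blast ends Wed 19:45 → clear.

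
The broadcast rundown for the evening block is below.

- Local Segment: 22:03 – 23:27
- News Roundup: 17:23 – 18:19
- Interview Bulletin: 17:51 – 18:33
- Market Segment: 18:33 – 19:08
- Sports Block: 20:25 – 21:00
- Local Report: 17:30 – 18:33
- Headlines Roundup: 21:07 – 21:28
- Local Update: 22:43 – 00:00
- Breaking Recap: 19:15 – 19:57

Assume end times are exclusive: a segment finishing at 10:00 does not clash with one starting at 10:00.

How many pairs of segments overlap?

Sorted by start: News Roundup, Local Report, Interview Bulletin, Market Segment, Breaking Recap, Sports Block, Headlines Roundup, Local Segment, Local Update.
Local Report starts before News Roundup ends → News Roundup and Local Report overlap.
Interview Bulletin starts before News Roundup ends → News Roundup and Interview Bulletin overlap.
Market Segment starts after News Roundup ends, so News Roundup has no further overlaps.
Interview Bulletin starts before Local Report ends → Local Report and Interview Bulletin overlap.
Market Segment starts exactly when Local Report ends (back-to-back, no overlap), so Local Report has no further overlaps.
Market Segment starts exactly when Interview Bulletin ends (back-to-back, no overlap), so Interview Bulletin has no further overlaps.
Breaking Recap starts after Market Segment ends, so Market Segment has no further overlaps.
Sports Block starts after Breaking Recap ends, so Breaking Recap has no further overlaps.
Headlines Roundup starts after Sports Block ends, so Sports Block has no further overlaps.
Local Segment starts after Headlines Roundup ends, so Headlines Roundup has no further overlaps.
Local Update starts before Local Segment ends → Local Segment and Local Update overlap.
Overlapping pairs: Interview Bulletin & Local Report, Interview Bulletin & News Roundup, Local Report & News Roundup, Local Segment & Local Update — 4 in total.

4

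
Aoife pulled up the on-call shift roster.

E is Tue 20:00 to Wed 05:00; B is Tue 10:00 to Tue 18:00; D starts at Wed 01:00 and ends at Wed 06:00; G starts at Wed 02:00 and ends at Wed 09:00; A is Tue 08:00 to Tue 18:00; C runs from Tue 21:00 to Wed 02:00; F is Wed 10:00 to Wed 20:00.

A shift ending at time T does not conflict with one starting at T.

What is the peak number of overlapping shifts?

3

Sweep the timeline, counting +1 at each start and −1 at each end (ends before starts at a tie):
Tue 08:00 start A → 1
Tue 10:00 start B → 2
Tue 18:00 end A → 1
Tue 18:00 end B → 0
Tue 20:00 start E → 1
Tue 21:00 start C → 2
Wed 01:00 start D → 3
Wed 02:00 end C → 2
Wed 02:00 start G → 3
Wed 05:00 end E → 2
Wed 06:00 end D → 1
Wed 09:00 end G → 0
Wed 10:00 start F → 1
Wed 20:00 end F → 0
Peak is 3, at Wed 01:00 (C, D, E).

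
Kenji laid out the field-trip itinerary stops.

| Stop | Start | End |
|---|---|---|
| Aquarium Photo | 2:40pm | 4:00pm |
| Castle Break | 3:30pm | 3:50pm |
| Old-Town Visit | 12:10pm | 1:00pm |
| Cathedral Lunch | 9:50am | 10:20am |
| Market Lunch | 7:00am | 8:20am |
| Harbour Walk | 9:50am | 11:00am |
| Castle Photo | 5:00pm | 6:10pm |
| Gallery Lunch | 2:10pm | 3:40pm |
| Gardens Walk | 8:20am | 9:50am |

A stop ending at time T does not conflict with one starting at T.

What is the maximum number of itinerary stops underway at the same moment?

Sort all start/end points and keep a running count:
7:00am start Market Lunch → 1
8:20am end Market Lunch → 0
8:20am start Gardens Walk → 1
9:50am end Gardens Walk → 0
9:50am start Cathedral Lunch → 1
9:50am start Harbour Walk → 2
10:20am end Cathedral Lunch → 1
11:00am end Harbour Walk → 0
12:10pm start Old-Town Visit → 1
1:00pm end Old-Town Visit → 0
2:10pm start Gallery Lunch → 1
2:40pm start Aquarium Photo → 2
3:30pm start Castle Break → 3
3:40pm end Gallery Lunch → 2
3:50pm end Castle Break → 1
4:00pm end Aquarium Photo → 0
5:00pm start Castle Photo → 1
6:10pm end Castle Photo → 0
Peak is 3, at 3:30pm (Aquarium Photo, Castle Break, Gallery Lunch).

3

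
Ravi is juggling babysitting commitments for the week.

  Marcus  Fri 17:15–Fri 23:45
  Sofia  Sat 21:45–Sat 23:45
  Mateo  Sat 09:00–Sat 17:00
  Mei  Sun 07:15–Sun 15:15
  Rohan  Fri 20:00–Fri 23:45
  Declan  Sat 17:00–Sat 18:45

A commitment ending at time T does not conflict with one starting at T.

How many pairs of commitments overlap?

Sorted by start: Marcus, Rohan, Mateo, Declan, Sofia, Mei.
Rohan starts before Marcus ends → Marcus and Rohan overlap.
Mateo starts after Marcus ends, so Marcus has no further overlaps.
Mateo starts after Rohan ends, so Rohan has no further overlaps.
Declan starts exactly when Mateo ends (back-to-back, no overlap), so Mateo has no further overlaps.
Sofia starts after Declan ends, so Declan has no further overlaps.
Mei starts after Sofia ends.
Overlapping pairs: Marcus & Rohan — 1 in total.

1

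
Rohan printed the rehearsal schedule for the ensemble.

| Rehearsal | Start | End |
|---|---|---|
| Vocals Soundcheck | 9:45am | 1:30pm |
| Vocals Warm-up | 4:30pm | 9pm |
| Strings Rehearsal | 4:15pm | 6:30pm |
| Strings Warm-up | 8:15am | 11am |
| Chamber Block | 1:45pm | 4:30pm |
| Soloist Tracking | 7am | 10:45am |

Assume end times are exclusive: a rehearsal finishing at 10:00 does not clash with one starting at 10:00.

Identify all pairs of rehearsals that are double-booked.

Chamber Block & Strings Rehearsal, Soloist Tracking & Strings Warm-up, Soloist Tracking & Vocals Soundcheck, Strings Rehearsal & Vocals Warm-up, Strings Warm-up & Vocals Soundcheck

Check each pair: they overlap iff neither finishes before the other starts.
Sorted by start: Soloist Tracking, Strings Warm-up, Vocals Soundcheck, Chamber Block, Strings Rehearsal, Vocals Warm-up.
Strings Warm-up starts before Soloist Tracking ends → Soloist Tracking and Strings Warm-up overlap.
Vocals Soundcheck starts before Soloist Tracking ends → Soloist Tracking and Vocals Soundcheck overlap.
Chamber Block starts after Soloist Tracking ends, so nothing later overlaps Soloist Tracking either.
Vocals Soundcheck starts before Strings Warm-up ends → Strings Warm-up and Vocals Soundcheck overlap.
Chamber Block starts after Strings Warm-up ends, so nothing later overlaps Strings Warm-up either.
Chamber Block starts after Vocals Soundcheck ends, so nothing later overlaps Vocals Soundcheck either.
Strings Rehearsal starts before Chamber Block ends → Chamber Block and Strings Rehearsal overlap.
Vocals Warm-up starts exactly when Chamber Block ends (back-to-back, no overlap).
Vocals Warm-up starts before Strings Rehearsal ends → Strings Rehearsal and Vocals Warm-up overlap.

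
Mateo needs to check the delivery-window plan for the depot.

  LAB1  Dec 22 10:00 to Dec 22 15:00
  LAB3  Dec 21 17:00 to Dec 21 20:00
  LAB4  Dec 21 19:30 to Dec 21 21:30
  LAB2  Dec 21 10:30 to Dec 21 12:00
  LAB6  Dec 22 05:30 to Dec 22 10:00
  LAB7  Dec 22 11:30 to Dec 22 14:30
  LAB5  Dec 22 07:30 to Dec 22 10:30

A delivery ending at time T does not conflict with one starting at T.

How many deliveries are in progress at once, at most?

Sort all start/end points and keep a running count:
Dec 21 10:30 start LAB2 → 1
Dec 21 12:00 end LAB2 → 0
Dec 21 17:00 start LAB3 → 1
Dec 21 19:30 start LAB4 → 2
Dec 21 20:00 end LAB3 → 1
Dec 21 21:30 end LAB4 → 0
Dec 22 05:30 start LAB6 → 1
Dec 22 07:30 start LAB5 → 2
Dec 22 10:00 end LAB6 → 1
Dec 22 10:00 start LAB1 → 2
Dec 22 10:30 end LAB5 → 1
Dec 22 11:30 start LAB7 → 2
Dec 22 14:30 end LAB7 → 1
Dec 22 15:00 end LAB1 → 0
Peak is 2, at Dec 21 19:30 (LAB3, LAB4).

2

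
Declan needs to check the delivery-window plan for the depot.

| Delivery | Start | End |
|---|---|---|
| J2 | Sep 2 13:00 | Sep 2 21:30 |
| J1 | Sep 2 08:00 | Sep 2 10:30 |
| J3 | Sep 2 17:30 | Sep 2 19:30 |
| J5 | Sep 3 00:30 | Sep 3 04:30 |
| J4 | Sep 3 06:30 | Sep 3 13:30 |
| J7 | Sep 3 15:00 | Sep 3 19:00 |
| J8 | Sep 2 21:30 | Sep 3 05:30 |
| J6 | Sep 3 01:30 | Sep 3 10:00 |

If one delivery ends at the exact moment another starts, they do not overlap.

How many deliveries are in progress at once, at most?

3

Walk through starts and ends in time order (an end at T is processed before a start at T):
Sep 2 08:00 start J1 → 1
Sep 2 10:30 end J1 → 0
Sep 2 13:00 start J2 → 1
Sep 2 17:30 start J3 → 2
Sep 2 19:30 end J3 → 1
Sep 2 21:30 end J2 → 0
Sep 2 21:30 start J8 → 1
Sep 3 00:30 start J5 → 2
Sep 3 01:30 start J6 → 3
Sep 3 04:30 end J5 → 2
Sep 3 05:30 end J8 → 1
Sep 3 06:30 start J4 → 2
Sep 3 10:00 end J6 → 1
Sep 3 13:30 end J4 → 0
Sep 3 15:00 start J7 → 1
Sep 3 19:00 end J7 → 0
Peak is 3, at Sep 3 01:30 (J5, J6, J8).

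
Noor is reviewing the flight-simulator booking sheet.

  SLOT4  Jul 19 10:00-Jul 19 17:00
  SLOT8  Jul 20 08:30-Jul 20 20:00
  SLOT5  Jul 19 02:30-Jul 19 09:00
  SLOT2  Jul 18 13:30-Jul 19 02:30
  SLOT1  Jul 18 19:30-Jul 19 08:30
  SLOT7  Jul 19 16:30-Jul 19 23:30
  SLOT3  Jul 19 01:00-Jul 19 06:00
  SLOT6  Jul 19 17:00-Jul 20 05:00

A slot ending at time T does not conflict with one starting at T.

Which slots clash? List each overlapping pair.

Two intervals overlap when each starts before the other ends.
Sorted by start: SLOT2, SLOT1, SLOT3, SLOT5, SLOT4, SLOT7, SLOT6, SLOT8.
SLOT1 starts before SLOT2 ends → SLOT2 and SLOT1 overlap.
SLOT3 starts before SLOT2 ends → SLOT2 and SLOT3 overlap.
SLOT5 starts exactly when SLOT2 ends (back-to-back, no overlap), so nothing later overlaps SLOT2 either.
SLOT3 starts before SLOT1 ends → SLOT1 and SLOT3 overlap.
SLOT5 starts before SLOT1 ends → SLOT1 and SLOT5 overlap.
SLOT4 starts after SLOT1 ends, so nothing later overlaps SLOT1 either.
SLOT5 starts before SLOT3 ends → SLOT3 and SLOT5 overlap.
SLOT4 starts after SLOT3 ends, so nothing later overlaps SLOT3 either.
SLOT4 starts after SLOT5 ends, so nothing later overlaps SLOT5 either.
SLOT7 starts before SLOT4 ends → SLOT4 and SLOT7 overlap.
SLOT6 starts exactly when SLOT4 ends (back-to-back, no overlap), so nothing later overlaps SLOT4 either.
SLOT6 starts before SLOT7 ends → SLOT7 and SLOT6 overlap.
SLOT8 starts after SLOT7 ends.
SLOT8 starts after SLOT6 ends.

SLOT1 & SLOT2, SLOT1 & SLOT3, SLOT1 & SLOT5, SLOT2 & SLOT3, SLOT3 & SLOT5, SLOT4 & SLOT7, SLOT6 & SLOT7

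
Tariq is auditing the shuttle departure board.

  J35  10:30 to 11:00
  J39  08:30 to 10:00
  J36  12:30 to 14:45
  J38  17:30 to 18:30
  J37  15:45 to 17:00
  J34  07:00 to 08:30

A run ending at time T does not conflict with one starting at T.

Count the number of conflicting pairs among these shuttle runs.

Sorted by start: J34, J39, J35, J36, J37, J38.
J39 starts exactly when J34 ends (back-to-back, no overlap), so J34 has no further overlaps.
J35 starts after J39 ends, so J39 has no further overlaps.
J36 starts after J35 ends, so J35 has no further overlaps.
J37 starts after J36 ends, so J36 has no further overlaps.
J38 starts after J37 ends.
No pair overlaps.

0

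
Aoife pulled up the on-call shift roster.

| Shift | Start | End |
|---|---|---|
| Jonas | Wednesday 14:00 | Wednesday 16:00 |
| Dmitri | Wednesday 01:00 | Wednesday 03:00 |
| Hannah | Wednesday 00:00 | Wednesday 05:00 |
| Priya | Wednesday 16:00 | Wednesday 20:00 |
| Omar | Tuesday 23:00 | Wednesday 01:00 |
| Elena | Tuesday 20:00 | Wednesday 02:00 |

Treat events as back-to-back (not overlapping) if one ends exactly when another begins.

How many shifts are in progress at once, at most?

Sort all start/end points and keep a running count:
Tuesday 20:00 start Elena → 1
Tuesday 23:00 start Omar → 2
Wednesday 00:00 start Hannah → 3
Wednesday 01:00 end Omar → 2
Wednesday 01:00 start Dmitri → 3
Wednesday 02:00 end Elena → 2
Wednesday 03:00 end Dmitri → 1
Wednesday 05:00 end Hannah → 0
Wednesday 14:00 start Jonas → 1
Wednesday 16:00 end Jonas → 0
Wednesday 16:00 start Priya → 1
Wednesday 20:00 end Priya → 0
Peak is 3, at Wednesday 00:00 (Elena, Hannah, Omar).

3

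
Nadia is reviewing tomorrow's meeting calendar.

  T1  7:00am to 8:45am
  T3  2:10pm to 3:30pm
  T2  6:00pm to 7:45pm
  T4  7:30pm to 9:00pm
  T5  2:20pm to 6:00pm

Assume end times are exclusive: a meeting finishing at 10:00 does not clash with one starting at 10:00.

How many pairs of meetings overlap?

Sorted by start: T1, T3, T5, T2, T4.
T3 starts after T1 ends; T1 is clear from here.
T5 starts before T3 ends → T3 and T5 overlap.
T2 starts after T3 ends; T3 is clear from here.
T2 starts exactly when T5 ends (back-to-back, no overlap); T5 is clear from here.
T4 starts before T2 ends → T2 and T4 overlap.
Overlapping pairs: T2 & T4, T3 & T5 — 2 in total.

2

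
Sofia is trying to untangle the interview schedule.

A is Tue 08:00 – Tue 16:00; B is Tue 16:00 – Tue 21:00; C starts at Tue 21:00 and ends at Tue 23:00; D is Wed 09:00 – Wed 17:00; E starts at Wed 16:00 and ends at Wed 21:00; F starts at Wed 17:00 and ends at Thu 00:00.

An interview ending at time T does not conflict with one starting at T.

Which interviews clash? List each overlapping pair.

Sorted by start: A, B, C, D, E, F.
B starts exactly when A ends (back-to-back, no overlap), so A has no further overlaps.
C starts exactly when B ends (back-to-back, no overlap), so B has no further overlaps.
D starts after C ends, so C has no further overlaps.
E starts before D ends → D and E overlap.
F starts exactly when D ends (back-to-back, no overlap).
F starts before E ends → E and F overlap.

D & E, E & F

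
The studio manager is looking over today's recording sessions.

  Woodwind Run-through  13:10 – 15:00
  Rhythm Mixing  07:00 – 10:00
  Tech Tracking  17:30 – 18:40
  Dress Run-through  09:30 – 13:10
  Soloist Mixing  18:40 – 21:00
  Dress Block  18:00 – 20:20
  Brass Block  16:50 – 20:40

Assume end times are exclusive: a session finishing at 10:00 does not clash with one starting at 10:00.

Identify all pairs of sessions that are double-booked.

Brass Block & Dress Block, Brass Block & Soloist Mixing, Brass Block & Tech Tracking, Dress Block & Soloist Mixing, Dress Block & Tech Tracking, Dress Run-through & Rhythm Mixing

Two intervals overlap when each starts before the other ends.
Sorted by start: Rhythm Mixing, Dress Run-through, Woodwind Run-through, Brass Block, Tech Tracking, Dress Block, Soloist Mixing.
Dress Run-through starts before Rhythm Mixing ends → Rhythm Mixing and Dress Run-through overlap.
Woodwind Run-through starts after Rhythm Mixing ends — done with Rhythm Mixing.
Woodwind Run-through starts exactly when Dress Run-through ends (back-to-back, no overlap) — done with Dress Run-through.
Brass Block starts after Woodwind Run-through ends — done with Woodwind Run-through.
Tech Tracking starts before Brass Block ends → Brass Block and Tech Tracking overlap.
Dress Block starts before Brass Block ends → Brass Block and Dress Block overlap.
Soloist Mixing starts before Brass Block ends → Brass Block and Soloist Mixing overlap.
Dress Block starts before Tech Tracking ends → Tech Tracking and Dress Block overlap.
Soloist Mixing starts exactly when Tech Tracking ends (back-to-back, no overlap).
Soloist Mixing starts before Dress Block ends → Dress Block and Soloist Mixing overlap.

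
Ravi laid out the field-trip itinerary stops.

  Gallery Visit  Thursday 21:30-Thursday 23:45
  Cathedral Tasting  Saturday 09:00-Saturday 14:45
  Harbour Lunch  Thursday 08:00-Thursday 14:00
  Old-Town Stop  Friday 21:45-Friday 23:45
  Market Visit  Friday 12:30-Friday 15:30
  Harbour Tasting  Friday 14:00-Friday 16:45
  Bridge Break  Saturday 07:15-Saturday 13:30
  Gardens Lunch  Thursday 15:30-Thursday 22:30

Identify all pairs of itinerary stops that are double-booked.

Bridge Break & Cathedral Tasting, Gallery Visit & Gardens Lunch, Harbour Tasting & Market Visit

Two intervals overlap when each starts before the other ends.
Sorted by start: Harbour Lunch, Gardens Lunch, Gallery Visit, Market Visit, Harbour Tasting, Old-Town Stop, Bridge Break, Cathedral Tasting.
Gardens Lunch starts after Harbour Lunch ends — done with Harbour Lunch.
Gallery Visit starts before Gardens Lunch ends → Gardens Lunch and Gallery Visit overlap.
Market Visit starts after Gardens Lunch ends — done with Gardens Lunch.
Market Visit starts after Gallery Visit ends — done with Gallery Visit.
Harbour Tasting starts before Market Visit ends → Market Visit and Harbour Tasting overlap.
Old-Town Stop starts after Market Visit ends — done with Market Visit.
Old-Town Stop starts after Harbour Tasting ends — done with Harbour Tasting.
Bridge Break starts after Old-Town Stop ends — done with Old-Town Stop.
Cathedral Tasting starts before Bridge Break ends → Bridge Break and Cathedral Tasting overlap.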